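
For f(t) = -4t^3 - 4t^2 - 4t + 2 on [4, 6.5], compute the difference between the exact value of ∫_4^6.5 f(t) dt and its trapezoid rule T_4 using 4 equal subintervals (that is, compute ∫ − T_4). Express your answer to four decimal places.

Exact integral: ∫_4^6.5 f(t) dt ≈ -1857.395833.
T_4 = -1868.30078125.
Error ≈ -1857.395833 − (-1868.30078125) ≈ 10.9049.

10.9049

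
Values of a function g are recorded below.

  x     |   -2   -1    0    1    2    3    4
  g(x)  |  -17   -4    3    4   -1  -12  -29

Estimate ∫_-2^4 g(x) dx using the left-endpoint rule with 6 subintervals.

-27

Δx = 1.
Sum = 1·[(-17) + (-4) + 3 + 4 + (-1) + (-12)] = -27.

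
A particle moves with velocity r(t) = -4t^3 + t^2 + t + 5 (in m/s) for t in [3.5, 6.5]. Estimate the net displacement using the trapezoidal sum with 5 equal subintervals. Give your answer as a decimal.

Δt = (6.5 − 3.5)/5 = 0.6.
r(3.5) = -150.75, r(4.1) = -249.774, r(4.7) = -383.502, r(5.3) = -557.118, r(5.9) = -775.806, r(6.5) = -1044.75.
T_5 = (Δt/2)·[r(t_0) + 2r(t_1) + ... + 2r(t_{4}) + r(t_5)].
Sum = -1538.37.

-1538.37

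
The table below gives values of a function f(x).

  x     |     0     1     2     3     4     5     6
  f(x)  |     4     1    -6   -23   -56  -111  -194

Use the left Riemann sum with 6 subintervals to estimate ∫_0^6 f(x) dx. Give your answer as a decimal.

-191

Δx = 1.
Sum = 1·[4 + 1 + (-6) + (-23) + (-56) + (-111)] = -191.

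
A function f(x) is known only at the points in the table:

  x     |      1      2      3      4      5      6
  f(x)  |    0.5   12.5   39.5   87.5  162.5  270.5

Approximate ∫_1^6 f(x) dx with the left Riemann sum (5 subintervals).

302.5

Δx = 1.
Sum = 1·[0.5 + 12.5 + 39.5 + 87.5 + 162.5] = 302.5.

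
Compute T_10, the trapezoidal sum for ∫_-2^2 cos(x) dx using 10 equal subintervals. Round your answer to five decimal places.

Δx = (2 − (-2))/10 = 0.4.
f(-2) ≈ -0.41615, f(-1.6) ≈ -0.02920, f(-1.2) ≈ 0.36236, f(-0.8) ≈ 0.69671, f(-0.4) ≈ 0.92106, f(0) ≈ 1.00000, f(0.4) ≈ 0.92106, f(0.8) ≈ 0.69671, f(1.2) ≈ 0.36236, f(1.6) ≈ -0.02920, f(2) ≈ -0.41615.
T_10 = (Δx/2)·[f(x_0) + 2f(x_1) + ... + 2f(x_{9}) + f(x_10)].
Sum ≈ 1.79428.

1.79428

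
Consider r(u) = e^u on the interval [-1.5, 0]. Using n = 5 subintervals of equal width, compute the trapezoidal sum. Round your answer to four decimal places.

0.7827

Δu = (0 − (-1.5))/5 = 0.3.
r(-1.5) ≈ 0.2231, r(-1.2) ≈ 0.3012, r(-0.9) ≈ 0.4066, r(-0.6) ≈ 0.5488, r(-0.3) ≈ 0.7408, r(0) ≈ 1.0000.
T_5 = (Δu/2)·[r(u_0) + 2r(u_1) + ... + 2r(u_{4}) + r(u_5)].
Sum ≈ 0.7827.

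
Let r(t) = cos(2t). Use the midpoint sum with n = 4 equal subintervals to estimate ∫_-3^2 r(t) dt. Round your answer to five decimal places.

Δt = (2 − (-3))/4 = 1.25.
Midpoints: -2.375, -1.125, 0.125, 1.375.
r(-2.375) ≈ 0.03760, r(-1.125) ≈ -0.62817, r(0.125) ≈ 0.96891, r(1.375) ≈ -0.92430.
Sum = Δt · [r(-2.375) + r(-1.125) + r(0.125) + r(1.375)].
Sum ≈ -0.68245.

-0.68245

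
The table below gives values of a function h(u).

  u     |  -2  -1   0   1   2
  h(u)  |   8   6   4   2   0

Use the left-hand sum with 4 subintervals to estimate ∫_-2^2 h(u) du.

20

Δu = 1.
Sum = 1·[8 + 6 + 4 + 2] = 20.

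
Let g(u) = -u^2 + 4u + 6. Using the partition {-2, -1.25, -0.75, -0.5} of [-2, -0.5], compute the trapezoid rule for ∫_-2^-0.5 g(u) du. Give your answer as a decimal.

-1.21875

Subinterval widths: 0.75, 0.5, 0.25.
g(-2) = -6, g(-1.25) = -0.5625, g(-0.75) = 2.4375, g(-0.5) = 3.75.
On each subinterval the trapezoid contributes (Δu_i/2)·[g(u_{i-1}) + g(u_i)].
Sum = -1.21875.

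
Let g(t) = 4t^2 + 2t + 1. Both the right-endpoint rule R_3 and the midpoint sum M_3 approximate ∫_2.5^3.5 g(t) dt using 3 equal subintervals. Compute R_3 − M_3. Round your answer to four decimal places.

R_3 ≈ 47.740741.
M_3 ≈ 43.296296.
R_3 − M_3 ≈ 4.4444.

4.4444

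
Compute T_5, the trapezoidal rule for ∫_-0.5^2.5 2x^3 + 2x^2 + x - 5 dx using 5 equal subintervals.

Δx = (2.5 − (-0.5))/5 = 0.6.
f(-0.5) = -5.25, f(0.1) = -4.878, f(0.7) = -2.634, f(1.3) = 4.074, f(1.9) = 17.838, f(2.5) = 41.25.
T_5 = (Δx/2)·[f(x_0) + 2f(x_1) + ... + 2f(x_{4}) + f(x_5)].
Sum = 19.44.

19.44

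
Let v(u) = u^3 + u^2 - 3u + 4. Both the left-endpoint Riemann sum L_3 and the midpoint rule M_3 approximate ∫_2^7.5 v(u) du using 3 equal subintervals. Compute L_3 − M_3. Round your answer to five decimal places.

L_3 ≈ 503.4282407.
M_3 ≈ 845.1061921.
L_3 − M_3 ≈ -341.67795.

-341.67795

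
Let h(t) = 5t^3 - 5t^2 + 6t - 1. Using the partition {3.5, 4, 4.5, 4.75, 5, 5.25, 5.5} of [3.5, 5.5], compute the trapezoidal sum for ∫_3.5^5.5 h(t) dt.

805.4375

Subinterval widths: 0.5, 0.5, 0.25, 0.25, 0.25, 0.25.
h(3.5) = 173.125, h(4) = 263, h(4.5) = 380.375, h(4.75) = 450.546875, h(5) = 529, h(5.25) = 616.203125, h(5.5) = 712.625.
On each subinterval the trapezoid contributes (Δt_i/2)·[h(t_{i-1}) + h(t_i)].
Sum = 805.4375.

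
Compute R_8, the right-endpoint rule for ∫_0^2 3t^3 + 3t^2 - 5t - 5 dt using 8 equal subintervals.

3.5

Δt = (2 − 0)/8 = 0.25.
Right endpoints: 0.25, 0.5, 0.75, 1, 1.25, 1.5, 1.75, 2.
f(0.25) = -6.015625, f(0.5) = -6.375, f(0.75) = -5.796875, f(1) = -4, f(1.25) = -0.703125, f(1.5) = 4.375, f(1.75) = 11.515625, f(2) = 21.
Sum = Δt · [f(0.25) + f(0.5) + f(0.75) + ...].
Sum = 3.5.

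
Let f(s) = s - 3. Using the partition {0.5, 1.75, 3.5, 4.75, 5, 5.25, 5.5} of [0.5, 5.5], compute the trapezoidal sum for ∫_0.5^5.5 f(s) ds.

Subinterval widths: 1.25, 1.75, 1.25, 0.25, 0.25, 0.25.
f(0.5) = -2.5, f(1.75) = -1.25, f(3.5) = 0.5, f(4.75) = 1.75, f(5) = 2, f(5.25) = 2.25, f(5.5) = 2.5.
On each subinterval the trapezoid contributes (Δs_i/2)·[f(s_{i-1}) + f(s_i)].
Sum = 0.

0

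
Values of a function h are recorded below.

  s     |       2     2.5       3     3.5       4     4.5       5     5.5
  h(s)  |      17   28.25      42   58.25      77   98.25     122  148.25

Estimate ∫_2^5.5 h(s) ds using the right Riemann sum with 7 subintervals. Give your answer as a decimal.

287

Δs = 0.5.
Sum = 0.5·[28.25 + 42 + 58.25 + 77 + 98.25 + 122 + 148.25] = 287.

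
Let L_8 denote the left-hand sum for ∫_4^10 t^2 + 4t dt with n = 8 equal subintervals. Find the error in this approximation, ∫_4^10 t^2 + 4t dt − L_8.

Exact integral: ∫_4^10 f(t) dt = 480.
L_8 = 440.0625.
Error = 480 − 440.0625 = 39.9375.

39.9375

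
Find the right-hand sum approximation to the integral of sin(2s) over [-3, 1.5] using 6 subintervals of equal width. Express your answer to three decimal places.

0.733

Δs = (1.5 − (-3))/6 = 0.75.
Right endpoints: -2.25, -1.5, -0.75, 0, 0.75, 1.5.
f(-2.25) ≈ 0.978, f(-1.5) ≈ -0.141, f(-0.75) ≈ -0.997, f(0) ≈ 0.000, f(0.75) ≈ 0.997, f(1.5) ≈ 0.141.
Sum = Δs · [f(-2.25) + f(-1.5) + f(-0.75) + ...].
Sum ≈ 0.733.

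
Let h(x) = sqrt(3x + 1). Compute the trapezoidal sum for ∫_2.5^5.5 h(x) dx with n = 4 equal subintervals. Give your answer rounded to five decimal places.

10.75409

Δx = (5.5 − 2.5)/4 = 0.75.
h(2.5) ≈ 2.91548, h(3.25) ≈ 3.27872, h(4) ≈ 3.60555, h(4.75) ≈ 3.90512, h(5.5) ≈ 4.18330.
T_4 = (Δx/2)·[h(x_0) + 2h(x_1) + 2h(x_2) + 2h(x_3) + h(x_4)].
Sum ≈ 10.75409.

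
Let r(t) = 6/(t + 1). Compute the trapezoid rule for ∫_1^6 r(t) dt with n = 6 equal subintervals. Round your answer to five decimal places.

Δt = (6 − 1)/6 = 5/6.
r(1) = 3, r(11/6) = 36/17, r(8/3) = 18/11, r(3.5) = 4/3, r(13/3) = 1.125, r(31/6) = 36/37, r(6) = 6/7.
T_6 = (Δt/2)·[r(t_0) + 2r(t_1) + ... + 2r(t_{5}) + r(t_6)].
Sum ≈ 7.59491.

7.59491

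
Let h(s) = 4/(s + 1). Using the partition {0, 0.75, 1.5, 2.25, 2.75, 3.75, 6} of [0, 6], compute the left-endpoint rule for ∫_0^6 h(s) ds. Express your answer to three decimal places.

Subinterval widths: 0.75, 0.75, 0.75, 0.5, 1, 2.25.
Left endpoints: 0, 0.75, 1.5, 2.25, 2.75, 3.75.
h(0) = 4, h(0.75) = 16/7, h(1.5) = 1.6, h(2.25) = 16/13, h(2.75) = 16/15, h(3.75) = 16/19.
Sum = Σ Δs_i · h(s_i).
Sum ≈ 9.491.

9.491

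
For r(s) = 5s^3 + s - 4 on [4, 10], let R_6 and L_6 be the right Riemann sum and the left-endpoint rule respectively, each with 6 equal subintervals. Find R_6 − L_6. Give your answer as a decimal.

R_6 = 14646.
L_6 = 9960.
R_6 − L_6 = 4686.

4686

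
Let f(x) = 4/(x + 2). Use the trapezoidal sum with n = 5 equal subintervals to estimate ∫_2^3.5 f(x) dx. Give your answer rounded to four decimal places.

Δx = (3.5 − 2)/5 = 0.3.
f(2) = 1, f(2.3) = 40/43, f(2.6) = 20/23, f(2.9) = 40/49, f(3.2) = 10/13, f(3.5) = 8/11.
T_5 = (Δx/2)·[f(x_0) + 2f(x_1) + ... + 2f(x_{4}) + f(x_5)].
Sum ≈ 1.2747.

1.2747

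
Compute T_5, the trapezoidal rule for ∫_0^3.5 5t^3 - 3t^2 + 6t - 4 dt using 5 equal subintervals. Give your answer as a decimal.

174.09875

Δt = (3.5 − 0)/5 = 0.7.
f(0) = -4, f(0.7) = 0.445, f(1.4) = 12.24, f(2.1) = 41.675, f(2.8) = 99.04, f(3.5) = 194.625.
T_5 = (Δt/2)·[f(t_0) + 2f(t_1) + ... + 2f(t_{4}) + f(t_5)].
Sum = 174.09875.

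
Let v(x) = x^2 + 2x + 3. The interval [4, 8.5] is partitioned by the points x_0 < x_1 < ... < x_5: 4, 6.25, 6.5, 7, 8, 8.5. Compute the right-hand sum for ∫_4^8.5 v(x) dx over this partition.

Subinterval widths: 2.25, 0.25, 0.5, 1, 0.5.
Right endpoints: 6.25, 6.5, 7, 8, 8.5.
v(6.25) = 54.5625, v(6.5) = 58.25, v(7) = 66, v(8) = 83, v(8.5) = 92.25.
Sum = Σ Δx_i · v(x_i).
Sum = 299.453125.

299.453125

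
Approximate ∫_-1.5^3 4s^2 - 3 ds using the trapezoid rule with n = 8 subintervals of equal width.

Δs = (3 − (-1.5))/8 = 0.5625.
f(-1.5) = 6, f(-0.9375) = 0.515625, f(-0.375) = -2.4375, f(0.1875) = -2.859375, f(0.75) = -0.75, f(1.3125) = 3.890625, f(1.875) = 11.0625, f(2.4375) = 20.765625, f(3) = 33.
T_8 = (Δs/2)·[f(s_0) + 2f(s_1) + ... + 2f(s_{7}) + f(s_8)].
Sum = 27.94921875.

27.94921875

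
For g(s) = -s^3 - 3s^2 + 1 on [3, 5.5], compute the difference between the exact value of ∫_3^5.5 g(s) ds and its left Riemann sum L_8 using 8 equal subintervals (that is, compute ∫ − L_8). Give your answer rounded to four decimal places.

-31.0974

Exact integral: ∫_3^5.5 g(s) ds = -345.390625.
L_8 ≈ -314.293213.
Error ≈ -345.390625 − (-314.293213) ≈ -31.0974.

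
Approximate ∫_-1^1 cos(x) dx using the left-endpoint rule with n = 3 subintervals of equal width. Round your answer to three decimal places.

Δx = (1 − (-1))/3 = 2/3.
Left endpoints: -1, -1/3, 1/3.
f(-1) ≈ 0.540, f(-1/3) ≈ 0.945, f(1/3) ≈ 0.945.
Sum = Δx · [f(-1) + f(-1/3) + f(1/3)].
Sum ≈ 1.620.

1.620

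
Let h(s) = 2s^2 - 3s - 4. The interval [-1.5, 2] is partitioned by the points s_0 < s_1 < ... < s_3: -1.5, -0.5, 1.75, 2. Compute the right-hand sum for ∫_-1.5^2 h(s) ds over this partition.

Subinterval widths: 1, 2.25, 0.25.
Right endpoints: -0.5, 1.75, 2.
h(-0.5) = -2, h(1.75) = -3.125, h(2) = -2.
Sum = Σ Δs_i · h(s_i).
Sum = -9.53125.

-9.53125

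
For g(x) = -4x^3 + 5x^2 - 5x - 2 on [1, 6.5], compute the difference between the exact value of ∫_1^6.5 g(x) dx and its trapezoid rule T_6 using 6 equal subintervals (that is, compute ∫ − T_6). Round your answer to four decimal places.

30.8102

Exact integral: ∫_1^6.5 g(x) dx ≈ -1442.145833.
T_6 ≈ -1472.956019.
Error ≈ -1442.145833 − (-1472.956019) ≈ 30.8102.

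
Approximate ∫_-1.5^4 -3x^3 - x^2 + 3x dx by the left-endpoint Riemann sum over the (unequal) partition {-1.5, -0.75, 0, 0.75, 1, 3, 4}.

Subinterval widths: 0.75, 0.75, 0.75, 0.25, 2, 1.
Left endpoints: -1.5, -0.75, 0, 0.75, 1, 3.
f(-1.5) = 3.375, f(-0.75) = -1.546875, f(0) = 0, f(0.75) = 0.421875, f(1) = -1, f(3) = -81.
Sum = Σ Δx_i · f(x_i).
Sum = -81.5234375.

-81.5234375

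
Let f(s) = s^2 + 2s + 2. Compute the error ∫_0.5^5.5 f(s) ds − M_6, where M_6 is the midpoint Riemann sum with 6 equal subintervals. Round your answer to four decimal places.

Exact integral: ∫_0.5^5.5 f(s) ds ≈ 95.416667.
M_6 ≈ 95.127315.
Error ≈ 95.416667 − 95.127315 ≈ 0.2894.

0.2894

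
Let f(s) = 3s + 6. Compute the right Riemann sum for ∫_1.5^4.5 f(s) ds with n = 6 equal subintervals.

Δs = (4.5 − 1.5)/6 = 0.5.
Right endpoints: 2, 2.5, 3, 3.5, 4, 4.5.
f(2) = 12, f(2.5) = 13.5, f(3) = 15, f(3.5) = 16.5, f(4) = 18, f(4.5) = 19.5.
Sum = Δs · [f(2) + f(2.5) + f(3) + ...].
Sum = 47.25.

47.25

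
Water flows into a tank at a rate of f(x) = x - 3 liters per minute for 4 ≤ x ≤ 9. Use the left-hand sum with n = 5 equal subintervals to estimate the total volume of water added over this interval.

Δx = (9 − 4)/5 = 1.
Left endpoints: 4, 5, 6, 7, 8.
f(4) = 1, f(5) = 2, f(6) = 3, f(7) = 4, f(8) = 5.
Sum = Δx · [f(4) + f(5) + f(6) + f(7) + f(8)].
Sum = 15.

15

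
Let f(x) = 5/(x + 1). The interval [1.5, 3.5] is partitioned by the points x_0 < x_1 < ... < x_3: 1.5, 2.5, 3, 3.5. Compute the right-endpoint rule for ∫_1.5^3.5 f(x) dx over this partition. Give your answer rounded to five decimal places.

2.60913

Subinterval widths: 1, 0.5, 0.5.
Right endpoints: 2.5, 3, 3.5.
f(2.5) = 10/7, f(3) = 1.25, f(3.5) = 10/9.
Sum = Σ Δx_i · f(x_i).
Sum ≈ 2.60913.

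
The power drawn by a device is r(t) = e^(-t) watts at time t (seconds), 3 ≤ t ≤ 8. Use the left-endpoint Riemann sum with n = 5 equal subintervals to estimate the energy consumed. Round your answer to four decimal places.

0.0782

Δt = (8 − 3)/5 = 1.
Left endpoints: 3, 4, 5, 6, 7.
r(3) ≈ 0.0498, r(4) ≈ 0.0183, r(5) ≈ 0.0067, r(6) ≈ 0.0025, r(7) ≈ 0.0009.
Sum = Δt · [r(3) + r(4) + r(5) + r(6) + r(7)].
Sum ≈ 0.0782.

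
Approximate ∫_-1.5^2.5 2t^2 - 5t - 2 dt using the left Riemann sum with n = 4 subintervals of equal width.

Δt = (2.5 − (-1.5))/4 = 1.
Left endpoints: -1.5, -0.5, 0.5, 1.5.
f(-1.5) = 10, f(-0.5) = 1, f(0.5) = -4, f(1.5) = -5.
Sum = Δt · [f(-1.5) + f(-0.5) + f(0.5) + f(1.5)].
Sum = 2.

2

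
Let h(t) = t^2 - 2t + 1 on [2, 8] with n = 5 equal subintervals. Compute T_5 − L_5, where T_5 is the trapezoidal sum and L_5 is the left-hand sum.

T_5 = 115.44.
L_5 = 86.64.
T_5 − L_5 = 28.8.

28.8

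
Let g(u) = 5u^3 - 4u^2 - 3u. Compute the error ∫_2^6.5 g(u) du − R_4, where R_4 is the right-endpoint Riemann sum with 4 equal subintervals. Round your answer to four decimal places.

Exact integral: ∫_2^6.5 g(u) du = 1798.453125.
R_4 ≈ 2511.395508.
Error ≈ 1798.453125 − 2511.395508 ≈ -712.9424.

-712.9424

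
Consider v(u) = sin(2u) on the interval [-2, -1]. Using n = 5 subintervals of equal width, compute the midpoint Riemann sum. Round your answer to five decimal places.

-0.11954

Δu = (-1 − (-2))/5 = 0.2.
Midpoints: -1.9, -1.7, -1.5, -1.3, -1.1.
v(-1.9) ≈ 0.61186, v(-1.7) ≈ 0.25554, v(-1.5) ≈ -0.14112, v(-1.3) ≈ -0.51550, v(-1.1) ≈ -0.80850.
Sum = Δu · [v(-1.9) + v(-1.7) + v(-1.5) + v(-1.3) + v(-1.1)].
Sum ≈ -0.11954.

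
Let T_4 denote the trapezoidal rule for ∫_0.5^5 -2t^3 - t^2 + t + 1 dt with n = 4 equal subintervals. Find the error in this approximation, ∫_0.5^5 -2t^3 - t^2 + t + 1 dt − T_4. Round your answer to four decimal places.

16.6113

Exact integral: ∫_0.5^5 f(t) dt = -337.21875.
T_4 ≈ -353.830078.
Error ≈ -337.21875 − (-353.830078) ≈ 16.6113.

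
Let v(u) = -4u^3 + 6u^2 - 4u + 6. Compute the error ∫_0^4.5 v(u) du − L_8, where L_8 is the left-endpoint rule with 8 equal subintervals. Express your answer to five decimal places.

Exact integral: ∫_0^4.5 v(u) du = -241.3125.
L_8 ≈ -172.8896484.
Error ≈ -241.3125 − (-172.8896484) ≈ -68.42285.

-68.42285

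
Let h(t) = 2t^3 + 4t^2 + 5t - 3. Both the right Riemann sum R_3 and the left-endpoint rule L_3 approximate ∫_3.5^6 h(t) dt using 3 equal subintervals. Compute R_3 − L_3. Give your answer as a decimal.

378.125

R_3 ≈ 1054.143519.
L_3 ≈ 676.018519.
R_3 − L_3 = 378.125.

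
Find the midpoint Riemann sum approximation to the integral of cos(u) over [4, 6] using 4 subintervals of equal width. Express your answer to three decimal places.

Δu = (6 − 4)/4 = 0.5.
Midpoints: 4.25, 4.75, 5.25, 5.75.
f(4.25) ≈ -0.446, f(4.75) ≈ 0.038, f(5.25) ≈ 0.512, f(5.75) ≈ 0.861.
Sum = Δu · [f(4.25) + f(4.75) + f(5.25) + f(5.75)].
Sum ≈ 0.482.

0.482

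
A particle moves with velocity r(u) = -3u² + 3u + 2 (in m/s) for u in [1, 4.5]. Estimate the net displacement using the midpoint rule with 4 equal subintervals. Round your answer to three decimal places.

Δu = (4.5 − 1)/4 = 0.875.
Midpoints: 1.4375, 2.3125, 3.1875, 4.0625.
r(1.4375) = 0.11328125, r(2.3125) = -7.10546875, r(3.1875) = -18.91796875, r(4.0625) = -35.32421875.
Sum = Δu · [r(1.4375) + r(2.3125) + r(3.1875) + r(4.0625)].
Sum ≈ -53.580.

-53.580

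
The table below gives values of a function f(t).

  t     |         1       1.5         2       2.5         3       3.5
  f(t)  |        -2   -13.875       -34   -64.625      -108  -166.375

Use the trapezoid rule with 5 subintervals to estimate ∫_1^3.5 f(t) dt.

Δt = 0.5.
T_5 = (0.5/2)·[(-2) + 2·(-13.875) + 2·(-34) + 2·(-64.625) + 2·(-108) + (-166.375)] = -152.34375.

-152.34375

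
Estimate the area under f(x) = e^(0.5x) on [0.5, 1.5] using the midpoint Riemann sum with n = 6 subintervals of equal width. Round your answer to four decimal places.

Δx = (1.5 − 0.5)/6 = 1/6.
Midpoints: 7/12, 0.75, 11/12, 13/12, 1.25, 17/12.
f(7/12) ≈ 1.3387, f(0.75) ≈ 1.4550, f(11/12) ≈ 1.5814, f(13/12) ≈ 1.7189, f(1.25) ≈ 1.8682, f(17/12) ≈ 2.0306.
Sum = Δx · [f(7/12) + f(0.75) + f(11/12) + ...].
Sum ≈ 1.6655.

1.6655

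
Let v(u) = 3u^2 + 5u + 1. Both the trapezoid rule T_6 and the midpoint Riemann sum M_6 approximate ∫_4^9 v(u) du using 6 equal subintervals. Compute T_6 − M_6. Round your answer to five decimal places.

T_6 ≈ 834.2361111.
M_6 ≈ 831.6319444.
T_6 − M_6 ≈ 2.60417.

2.60417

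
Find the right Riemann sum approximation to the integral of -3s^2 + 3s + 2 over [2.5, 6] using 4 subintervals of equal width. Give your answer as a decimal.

Δs = (6 − 2.5)/4 = 0.875.
Right endpoints: 3.375, 4.25, 5.125, 6.
f(3.375) = -22.046875, f(4.25) = -39.4375, f(5.125) = -61.421875, f(6) = -88.
Sum = Δs · [f(3.375) + f(4.25) + f(5.125) + f(6)].
Sum = -184.54296875.

-184.54296875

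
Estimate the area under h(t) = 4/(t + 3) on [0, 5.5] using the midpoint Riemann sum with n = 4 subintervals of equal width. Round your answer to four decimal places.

Δt = (5.5 − 0)/4 = 1.375.
Midpoints: 0.6875, 2.0625, 3.4375, 4.8125.
h(0.6875) = 64/59, h(2.0625) = 64/81, h(3.4375) = 64/103, h(4.8125) = 0.512.
Sum = Δt · [h(0.6875) + h(2.0625) + h(3.4375) + h(4.8125)].
Sum ≈ 4.1363.

4.1363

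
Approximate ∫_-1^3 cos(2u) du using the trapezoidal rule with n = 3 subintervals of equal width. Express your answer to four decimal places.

Δu = (3 − (-1))/3 = 4/3.
f(-1) ≈ -0.4161, f(1/3) ≈ 0.7859, f(5/3) ≈ -0.9817, f(3) ≈ 0.9602.
T_3 = (Δu/2)·[f(u_0) + 2f(u_1) + 2f(u_2) + f(u_3)].
Sum ≈ 0.1016.

0.1016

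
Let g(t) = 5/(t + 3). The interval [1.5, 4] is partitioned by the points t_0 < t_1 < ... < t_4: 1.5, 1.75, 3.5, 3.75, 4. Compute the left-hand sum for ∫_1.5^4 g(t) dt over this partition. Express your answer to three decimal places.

2.497

Subinterval widths: 0.25, 1.75, 0.25, 0.25.
Left endpoints: 1.5, 1.75, 3.5, 3.75.
g(1.5) = 10/9, g(1.75) = 20/19, g(3.5) = 10/13, g(3.75) = 20/27.
Sum = Σ Δt_i · g(t_i).
Sum ≈ 2.497.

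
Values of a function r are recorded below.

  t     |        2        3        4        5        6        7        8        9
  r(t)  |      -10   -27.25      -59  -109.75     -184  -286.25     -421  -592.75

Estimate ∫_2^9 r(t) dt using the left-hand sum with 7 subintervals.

Δt = 1.
Sum = 1·[(-10) + (-27.25) + (-59) + (-109.75) + (-184) + (-286.25) + (-421)] = -1097.25.

-1097.25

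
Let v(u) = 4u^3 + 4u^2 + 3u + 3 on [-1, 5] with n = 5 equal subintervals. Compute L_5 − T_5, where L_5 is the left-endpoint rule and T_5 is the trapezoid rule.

-370.8

L_5 = 515.52.
T_5 = 886.32.
L_5 − T_5 = -370.8.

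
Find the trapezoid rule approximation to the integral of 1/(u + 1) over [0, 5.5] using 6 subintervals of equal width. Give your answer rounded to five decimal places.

Δu = (5.5 − 0)/6 = 11/12.
f(0) = 1, f(11/12) = 12/23, f(11/6) = 6/17, f(2.75) = 4/15, f(11/3) = 3/14, f(55/12) = 12/67, f(5.5) = 2/13.
T_6 = (Δu/2)·[f(u_0) + 2f(u_1) + ... + 2f(u_{5}) + f(u_6)].
Sum ≈ 1.93569.

1.93569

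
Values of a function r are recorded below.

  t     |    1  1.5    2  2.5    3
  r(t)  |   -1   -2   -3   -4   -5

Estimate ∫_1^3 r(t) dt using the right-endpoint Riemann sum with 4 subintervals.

Δt = 0.5.
Sum = 0.5·[(-2) + (-3) + (-4) + (-5)] = -7.

-7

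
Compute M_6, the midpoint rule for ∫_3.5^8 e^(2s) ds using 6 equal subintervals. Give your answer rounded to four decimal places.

Δs = (8 − 3.5)/6 = 0.75.
Midpoints: 3.875, 4.625, 5.375, 6.125, 6.875, 7.625.
f(3.875) ≈ 2321.5724, f(4.625) ≈ 10404.5657, f(5.375) ≈ 46630.0285, f(6.125) ≈ 208981.2889, f(6.875) ≈ 936589.1582, f(7.625) ≈ 4197501.3938.
Sum = Δs · [f(3.875) + f(4.625) + f(5.375) + ...].
Sum ≈ 4051821.0057.

4051821.0057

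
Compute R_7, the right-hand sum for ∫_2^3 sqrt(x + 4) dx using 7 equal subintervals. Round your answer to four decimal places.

2.5629

Δx = (3 − 2)/7 = 1/7.
Right endpoints: 15/7, 16/7, 17/7, 18/7, 19/7, 20/7, 3.
f(15/7) ≈ 2.4785, f(16/7) ≈ 2.5071, f(17/7) ≈ 2.5355, f(18/7) ≈ 2.5635, f(19/7) ≈ 2.5912, f(20/7) ≈ 2.6186, f(3) ≈ 2.6458.
Sum = Δx · [f(15/7) + f(16/7) + f(17/7) + ...].
Sum ≈ 2.5629.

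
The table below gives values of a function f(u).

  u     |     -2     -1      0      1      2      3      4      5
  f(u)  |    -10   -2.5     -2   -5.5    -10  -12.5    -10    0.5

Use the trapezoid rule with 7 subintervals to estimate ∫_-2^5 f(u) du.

-47.25

Δu = 1.
T_7 = (1/2)·[(-10) + 2·(-2.5) + 2·(-2) + 2·(-5.5) + 2·(-10) + 2·(-12.5) + 2·(-10) + 0.5] = -47.25.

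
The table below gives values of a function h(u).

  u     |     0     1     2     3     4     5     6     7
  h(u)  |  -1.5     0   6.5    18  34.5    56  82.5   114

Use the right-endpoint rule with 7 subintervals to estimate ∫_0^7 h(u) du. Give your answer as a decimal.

311.5

Δu = 1.
Sum = 1·[0 + 6.5 + 18 + 34.5 + 56 + 82.5 + 114] = 311.5.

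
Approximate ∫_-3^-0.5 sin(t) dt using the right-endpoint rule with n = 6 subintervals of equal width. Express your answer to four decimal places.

Δt = (-0.5 − (-3))/6 = 5/12.
Right endpoints: -31/12, -13/6, -1.75, -4/3, -11/12, -0.5.
f(-31/12) ≈ -0.5297, f(-13/6) ≈ -0.8277, f(-1.75) ≈ -0.9840, f(-4/3) ≈ -0.9719, f(-11/12) ≈ -0.7936, f(-0.5) ≈ -0.4794.
Sum = Δt · [f(-31/12) + f(-13/6) + f(-1.75) + ...].
Sum ≈ -1.9110.

-1.9110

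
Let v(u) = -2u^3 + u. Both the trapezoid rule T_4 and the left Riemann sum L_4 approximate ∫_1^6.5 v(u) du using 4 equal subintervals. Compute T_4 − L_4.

T_4 ≈ -910.40039.
L_4 ≈ -537.94727.
T_4 − L_4 = -372.453125.

-372.453125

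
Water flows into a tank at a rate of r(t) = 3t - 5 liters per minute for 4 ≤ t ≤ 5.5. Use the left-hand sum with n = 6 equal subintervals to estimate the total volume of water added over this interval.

Δt = (5.5 − 4)/6 = 0.25.
Left endpoints: 4, 4.25, 4.5, 4.75, 5, 5.25.
r(4) = 7, r(4.25) = 7.75, r(4.5) = 8.5, r(4.75) = 9.25, r(5) = 10, r(5.25) = 10.75.
Sum = Δt · [r(4) + r(4.25) + r(4.5) + ...].
Sum = 13.3125.

13.3125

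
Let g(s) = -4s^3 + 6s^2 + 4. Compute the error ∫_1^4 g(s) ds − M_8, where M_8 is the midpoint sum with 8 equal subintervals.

Exact integral: ∫_1^4 g(s) ds = -117.
M_8 = -116.15625.
Error = -117 − (-116.15625) = -0.84375.

-0.84375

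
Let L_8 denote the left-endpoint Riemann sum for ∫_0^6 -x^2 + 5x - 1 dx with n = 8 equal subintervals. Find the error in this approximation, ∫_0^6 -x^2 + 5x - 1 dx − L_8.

-1.6875

Exact integral: ∫_0^6 f(x) dx = 12.
L_8 = 13.6875.
Error = 12 − 13.6875 = -1.6875.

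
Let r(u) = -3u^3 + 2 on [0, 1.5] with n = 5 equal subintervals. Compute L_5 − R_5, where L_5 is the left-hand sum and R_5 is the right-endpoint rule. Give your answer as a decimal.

3.0375

L_5 = 0.57.
R_5 = -2.4675.
L_5 − R_5 = 3.0375.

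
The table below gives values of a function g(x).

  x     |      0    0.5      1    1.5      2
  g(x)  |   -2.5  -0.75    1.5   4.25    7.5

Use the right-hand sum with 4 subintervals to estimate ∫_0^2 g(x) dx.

6.25

Δx = 0.5.
Sum = 0.5·[(-0.75) + 1.5 + 4.25 + 7.5] = 6.25.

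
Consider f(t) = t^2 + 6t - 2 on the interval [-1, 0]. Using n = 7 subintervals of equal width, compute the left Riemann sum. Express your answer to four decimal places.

-5.0204

Δt = (0 − (-1))/7 = 1/7.
Left endpoints: -1, -6/7, -5/7, -4/7, -3/7, -2/7, -1/7.
f(-1) = -7, f(-6/7) = -314/49, f(-5/7) = -283/49, f(-4/7) = -250/49, f(-3/7) = -215/49, f(-2/7) = -178/49, f(-1/7) = -139/49.
Sum = Δt · [f(-1) + f(-6/7) + f(-5/7) + ...].
Sum ≈ -5.0204.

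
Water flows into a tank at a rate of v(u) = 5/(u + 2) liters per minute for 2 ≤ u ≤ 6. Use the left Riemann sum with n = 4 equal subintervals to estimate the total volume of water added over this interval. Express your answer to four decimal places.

3.7976

Δu = (6 − 2)/4 = 1.
Left endpoints: 2, 3, 4, 5.
v(2) = 1.25, v(3) = 1, v(4) = 5/6, v(5) = 5/7.
Sum = Δu · [v(2) + v(3) + v(4) + v(5)].
Sum ≈ 3.7976.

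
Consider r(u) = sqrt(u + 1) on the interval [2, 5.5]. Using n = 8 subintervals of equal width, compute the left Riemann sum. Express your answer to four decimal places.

7.4035

Δu = (5.5 − 2)/8 = 0.4375.
Left endpoints: 2, 2.4375, 2.875, 3.3125, 3.75, 4.1875, 4.625, 5.0625.
r(2) ≈ 1.7321, r(2.4375) ≈ 1.8540, r(2.875) ≈ 1.9685, r(3.3125) ≈ 2.0767, r(3.75) ≈ 2.1794, r(4.1875) ≈ 2.2776, r(4.625) ≈ 2.3717, r(5.0625) ≈ 2.4622.
Sum = Δu · [r(2) + r(2.4375) + r(2.875) + ...].
Sum ≈ 7.4035.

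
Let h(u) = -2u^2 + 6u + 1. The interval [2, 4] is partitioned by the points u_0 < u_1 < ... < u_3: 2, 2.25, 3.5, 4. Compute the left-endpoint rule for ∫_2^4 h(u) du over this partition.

5.46875

Subinterval widths: 0.25, 1.25, 0.5.
Left endpoints: 2, 2.25, 3.5.
h(2) = 5, h(2.25) = 4.375, h(3.5) = -2.5.
Sum = Σ Δu_i · h(u_i).
Sum = 5.46875.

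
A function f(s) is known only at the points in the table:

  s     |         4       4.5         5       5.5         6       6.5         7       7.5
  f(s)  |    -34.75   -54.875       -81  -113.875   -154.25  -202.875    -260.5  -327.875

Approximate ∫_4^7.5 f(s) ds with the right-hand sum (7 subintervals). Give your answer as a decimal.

-597.625

Δs = 0.5.
Sum = 0.5·[(-54.875) + (-81) + (-113.875) + (-154.25) + (-202.875) + (-260.5) + (-327.875)] = -597.625.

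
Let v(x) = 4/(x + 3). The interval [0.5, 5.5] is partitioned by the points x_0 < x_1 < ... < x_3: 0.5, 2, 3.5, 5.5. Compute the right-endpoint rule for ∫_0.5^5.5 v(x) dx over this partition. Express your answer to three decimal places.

Subinterval widths: 1.5, 1.5, 2.
Right endpoints: 2, 3.5, 5.5.
v(2) = 0.8, v(3.5) = 8/13, v(5.5) = 8/17.
Sum = Σ Δx_i · v(x_i).
Sum ≈ 3.064.

3.064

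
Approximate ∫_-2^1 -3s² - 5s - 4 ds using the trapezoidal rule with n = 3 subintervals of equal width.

Δs = (1 − (-2))/3 = 1.
f(-2) = -6, f(-1) = -2, f(0) = -4, f(1) = -12.
T_3 = (Δs/2)·[f(s_0) + 2f(s_1) + 2f(s_2) + f(s_3)].
Sum = -15.

-15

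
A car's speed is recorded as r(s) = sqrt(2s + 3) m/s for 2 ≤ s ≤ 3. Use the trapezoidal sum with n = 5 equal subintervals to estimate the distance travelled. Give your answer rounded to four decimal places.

Δs = (3 − 2)/5 = 0.2.
r(2) ≈ 2.6458, r(2.2) ≈ 2.7203, r(2.4) ≈ 2.7928, r(2.6) ≈ 2.8636, r(2.8) ≈ 2.9326, r(3) ≈ 3.0000.
T_5 = (Δs/2)·[r(s_0) + 2r(s_1) + ... + 2r(s_{4}) + r(s_5)].
Sum ≈ 2.8264.

2.8264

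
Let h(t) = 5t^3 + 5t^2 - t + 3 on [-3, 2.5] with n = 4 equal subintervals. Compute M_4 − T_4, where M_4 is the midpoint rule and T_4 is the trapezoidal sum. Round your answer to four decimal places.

-3.2495

M_4 ≈ 35.411621.
T_4 ≈ 38.661133.
M_4 − T_4 ≈ -3.2495.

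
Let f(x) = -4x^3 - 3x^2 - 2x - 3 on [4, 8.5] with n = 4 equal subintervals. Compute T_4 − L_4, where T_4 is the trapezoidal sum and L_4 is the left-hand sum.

-1337.765625

T_4 = -5657.9765625.
L_4 = -4320.2109375.
T_4 − L_4 = -1337.765625.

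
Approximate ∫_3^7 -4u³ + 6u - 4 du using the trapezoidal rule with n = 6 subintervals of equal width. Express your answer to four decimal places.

Δu = (7 − 3)/6 = 2/3.
f(3) = -94, f(11/3) = -4838/27, f(13/3) = -8194/27, f(5) = -474, f(17/3) = -18842/27, f(19/3) = -26518/27, f(7) = -1334.
T_6 = (Δu/2)·[f(u_0) + 2f(u_1) + ... + 2f(u_{5}) + f(u_6)].
Sum ≈ -2233.7778.

-2233.7778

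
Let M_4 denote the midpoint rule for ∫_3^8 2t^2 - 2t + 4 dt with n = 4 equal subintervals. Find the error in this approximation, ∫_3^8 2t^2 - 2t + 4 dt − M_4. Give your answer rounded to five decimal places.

1.30208

Exact integral: ∫_3^8 f(t) dt ≈ 288.3333333.
M_4 = 287.03125.
Error ≈ 288.3333333 − 287.03125 ≈ 1.30208.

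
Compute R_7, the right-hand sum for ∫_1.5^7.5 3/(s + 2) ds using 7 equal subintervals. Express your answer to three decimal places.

2.776

Δs = (7.5 − 1.5)/7 = 6/7.
Right endpoints: 33/14, 45/14, 57/14, 69/14, 81/14, 93/14, 7.5.
f(33/14) = 42/61, f(45/14) = 42/73, f(57/14) = 42/85, f(69/14) = 42/97, f(81/14) = 42/109, f(93/14) = 42/121, f(7.5) = 6/19.
Sum = Δs · [f(33/14) + f(45/14) + f(57/14) + ...].
Sum ≈ 2.776.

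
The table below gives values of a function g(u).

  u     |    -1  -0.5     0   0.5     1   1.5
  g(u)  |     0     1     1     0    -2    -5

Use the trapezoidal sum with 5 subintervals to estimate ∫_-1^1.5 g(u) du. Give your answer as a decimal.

Δu = 0.5.
T_5 = (0.5/2)·[0 + 2·1 + 2·1 + 2·0 + 2·(-2) + (-5)] = -1.25.

-1.25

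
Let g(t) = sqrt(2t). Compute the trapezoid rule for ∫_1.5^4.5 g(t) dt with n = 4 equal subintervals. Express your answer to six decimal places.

7.256586

Δt = (4.5 − 1.5)/4 = 0.75.
g(1.5) ≈ 1.732051, g(2.25) ≈ 2.121320, g(3) ≈ 2.449490, g(3.75) ≈ 2.738613, g(4.5) ≈ 3.000000.
T_4 = (Δt/2)·[g(t_0) + 2g(t_1) + 2g(t_2) + 2g(t_3) + g(t_4)].
Sum ≈ 7.256586.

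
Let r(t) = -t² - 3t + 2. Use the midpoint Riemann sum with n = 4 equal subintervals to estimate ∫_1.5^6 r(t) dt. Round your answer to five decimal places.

-112.02539

Δt = (6 − 1.5)/4 = 1.125.
Midpoints: 2.0625, 3.1875, 4.3125, 5.4375.
r(2.0625) = -8.44140625, r(3.1875) = -17.72265625, r(4.3125) = -29.53515625, r(5.4375) = -43.87890625.
Sum = Δt · [r(2.0625) + r(3.1875) + r(4.3125) + r(5.4375)].
Sum ≈ -112.02539.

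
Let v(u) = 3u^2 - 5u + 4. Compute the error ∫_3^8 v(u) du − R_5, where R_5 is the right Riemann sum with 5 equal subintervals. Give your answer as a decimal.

-72.5

Exact integral: ∫_3^8 v(u) du = 367.5.
R_5 = 440.
Error = 367.5 − 440 = -72.5.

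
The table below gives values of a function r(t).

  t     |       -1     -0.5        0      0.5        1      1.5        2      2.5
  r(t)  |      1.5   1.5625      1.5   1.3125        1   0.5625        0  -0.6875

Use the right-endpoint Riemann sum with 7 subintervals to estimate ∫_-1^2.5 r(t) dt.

2.625

Δt = 0.5.
Sum = 0.5·[1.5625 + 1.5 + 1.3125 + 1 + 0.5625 + 0 + (-0.6875)] = 2.625.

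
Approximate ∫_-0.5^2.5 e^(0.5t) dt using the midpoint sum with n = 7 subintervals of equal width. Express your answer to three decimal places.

5.413

Δt = (2.5 − (-0.5))/7 = 3/7.
Midpoints: -2/7, 1/7, 4/7, 1, 10/7, 13/7, 16/7.
f(-2/7) ≈ 0.867, f(1/7) ≈ 1.074, f(4/7) ≈ 1.331, f(1) ≈ 1.649, f(10/7) ≈ 2.043, f(13/7) ≈ 2.531, f(16/7) ≈ 3.136.
Sum = Δt · [f(-2/7) + f(1/7) + f(4/7) + ...].
Sum ≈ 5.413.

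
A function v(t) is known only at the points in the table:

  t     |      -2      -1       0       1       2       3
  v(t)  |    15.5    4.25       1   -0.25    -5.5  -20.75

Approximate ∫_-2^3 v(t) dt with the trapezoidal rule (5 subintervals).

Δt = 1.
T_5 = (1/2)·[15.5 + 2·4.25 + 2·1 + 2·(-0.25) + 2·(-5.5) + (-20.75)] = -3.125.

-3.125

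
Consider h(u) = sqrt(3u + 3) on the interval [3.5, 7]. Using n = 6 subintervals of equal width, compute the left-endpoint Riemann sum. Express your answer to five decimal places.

14.74508

Δu = (7 − 3.5)/6 = 7/12.
Left endpoints: 3.5, 49/12, 14/3, 5.25, 35/6, 77/12.
h(3.5) ≈ 3.67423, h(49/12) ≈ 3.90512, h(14/3) ≈ 4.12311, h(5.25) ≈ 4.33013, h(35/6) ≈ 4.52769, h(77/12) ≈ 4.71699.
Sum = Δu · [h(3.5) + h(49/12) + h(14/3) + ...].
Sum ≈ 14.74508.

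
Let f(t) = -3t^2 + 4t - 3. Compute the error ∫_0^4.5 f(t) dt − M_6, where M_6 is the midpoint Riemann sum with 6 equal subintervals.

-0.6328125

Exact integral: ∫_0^4.5 f(t) dt = -64.125.
M_6 = -63.4921875.
Error = -64.125 − (-63.4921875) = -0.6328125.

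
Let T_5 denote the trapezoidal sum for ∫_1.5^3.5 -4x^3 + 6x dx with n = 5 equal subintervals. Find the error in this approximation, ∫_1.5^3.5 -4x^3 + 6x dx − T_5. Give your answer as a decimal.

Exact integral: ∫_1.5^3.5 f(x) dx = -115.
T_5 = -116.6.
Error = -115 − (-116.6) = 1.6.

1.6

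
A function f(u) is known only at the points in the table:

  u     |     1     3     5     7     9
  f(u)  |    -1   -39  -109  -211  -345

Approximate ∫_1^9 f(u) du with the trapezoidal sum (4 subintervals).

Δu = 2.
T_4 = (2/2)·[(-1) + 2·(-39) + 2·(-109) + 2·(-211) + (-345)] = -1064.

-1064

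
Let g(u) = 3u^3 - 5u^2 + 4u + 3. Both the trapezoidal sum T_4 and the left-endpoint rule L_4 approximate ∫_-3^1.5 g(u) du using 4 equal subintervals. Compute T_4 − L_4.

T_4 ≈ -118.731445.
L_4 ≈ -199.098633.
T_4 − L_4 = 80.3671875.

80.3671875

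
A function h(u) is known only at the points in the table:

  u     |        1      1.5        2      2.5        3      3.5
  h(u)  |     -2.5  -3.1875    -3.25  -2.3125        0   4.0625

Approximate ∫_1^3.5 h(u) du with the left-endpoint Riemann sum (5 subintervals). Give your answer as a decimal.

Δu = 0.5.
Sum = 0.5·[(-2.5) + (-3.1875) + (-3.25) + (-2.3125) + 0] = -5.625.

-5.625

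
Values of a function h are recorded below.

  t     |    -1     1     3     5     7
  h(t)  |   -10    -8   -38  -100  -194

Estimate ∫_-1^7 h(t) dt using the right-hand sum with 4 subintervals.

-680

Δt = 2.
Sum = 2·[(-8) + (-38) + (-100) + (-194)] = -680.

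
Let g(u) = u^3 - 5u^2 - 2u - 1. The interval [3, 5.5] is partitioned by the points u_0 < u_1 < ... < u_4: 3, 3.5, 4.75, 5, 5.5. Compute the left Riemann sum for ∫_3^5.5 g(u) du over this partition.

-55.00390625

Subinterval widths: 0.5, 1.25, 0.25, 0.5.
Left endpoints: 3, 3.5, 4.75, 5.
g(3) = -25, g(3.5) = -26.375, g(4.75) = -16.140625, g(5) = -11.
Sum = Σ Δu_i · g(u_i).
Sum = -55.00390625.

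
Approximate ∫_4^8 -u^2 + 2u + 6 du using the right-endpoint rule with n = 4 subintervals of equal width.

-98

Δu = (8 − 4)/4 = 1.
Right endpoints: 5, 6, 7, 8.
f(5) = -9, f(6) = -18, f(7) = -29, f(8) = -42.
Sum = Δu · [f(5) + f(6) + f(7) + f(8)].
Sum = -98.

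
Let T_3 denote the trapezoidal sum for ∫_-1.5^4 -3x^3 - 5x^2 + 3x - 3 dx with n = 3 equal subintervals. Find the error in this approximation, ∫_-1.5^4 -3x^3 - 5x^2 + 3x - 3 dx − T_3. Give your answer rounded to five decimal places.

50.06655

Exact integral: ∫_-1.5^4 f(x) dx ≈ -296.3697917.
T_3 ≈ -346.4363426.
Error ≈ -296.3697917 − (-346.4363426) ≈ 50.06655.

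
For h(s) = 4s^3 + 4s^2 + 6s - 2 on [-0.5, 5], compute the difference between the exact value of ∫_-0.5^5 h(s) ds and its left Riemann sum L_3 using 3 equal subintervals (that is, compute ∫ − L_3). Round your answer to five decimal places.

Exact integral: ∫_-0.5^5 h(s) ds ≈ 855.0208333.
L_3 ≈ 370.7407407.
Error ≈ 855.0208333 − 370.7407407 ≈ 484.28009.

484.28009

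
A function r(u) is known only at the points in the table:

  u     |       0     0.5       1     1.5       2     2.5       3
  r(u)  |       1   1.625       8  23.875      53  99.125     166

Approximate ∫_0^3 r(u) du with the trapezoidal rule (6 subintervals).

Δu = 0.5.
T_6 = (0.5/2)·[1 + 2·1.625 + 2·8 + 2·23.875 + 2·53 + 2·99.125 + 166] = 134.5625.

134.5625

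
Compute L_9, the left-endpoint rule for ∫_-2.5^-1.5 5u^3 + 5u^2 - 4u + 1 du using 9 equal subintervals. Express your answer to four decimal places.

-15.2042

Δu = (-1.5 − (-2.5))/9 = 1/9.
Left endpoints: -2.5, -43/18, -41/18, -13/6, -37/18, -35/18, -11/6, -31/18, -29/18.
f(-2.5) = -35.875, f(-43/18) = -169565/5832, f(-41/18) = -134347/5832, f(-13/6) = -3827/216, f(-37/18) = -76271/5832, f(-35/18) = -52933/5832, f(-11/6) = -1225/216, f(-31/18) = -16457/5832, f(-29/18) = -2839/5832.
Sum = Δu · [f(-2.5) + f(-43/18) + f(-41/18) + ...].
Sum ≈ -15.2042.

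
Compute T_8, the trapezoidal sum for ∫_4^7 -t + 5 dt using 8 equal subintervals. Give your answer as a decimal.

Δt = (7 − 4)/8 = 0.375.
f(4) = 1, f(4.375) = 0.625, f(4.75) = 0.25, f(5.125) = -0.125, f(5.5) = -0.5, f(5.875) = -0.875, f(6.25) = -1.25, f(6.625) = -1.625, f(7) = -2.
T_8 = (Δt/2)·[f(t_0) + 2f(t_1) + ... + 2f(t_{7}) + f(t_8)].
Sum = -1.5.

-1.5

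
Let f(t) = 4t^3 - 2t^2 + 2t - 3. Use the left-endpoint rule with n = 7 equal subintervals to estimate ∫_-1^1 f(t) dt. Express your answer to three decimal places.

-9.102

Δt = (1 − (-1))/7 = 2/7.
Left endpoints: -1, -5/7, -3/7, -1/7, 1/7, 3/7, 5/7.
f(-1) = -11, f(-5/7) = -2369/343, f(-3/7) = -1557/343, f(-1/7) = -1145/343, f(1/7) = -941/343, f(3/7) = -753/343, f(5/7) = -389/343.
Sum = Δt · [f(-1) + f(-5/7) + f(-3/7) + ...].
Sum ≈ -9.102.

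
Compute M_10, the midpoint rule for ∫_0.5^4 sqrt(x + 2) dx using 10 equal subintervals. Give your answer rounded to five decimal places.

7.16330

Δx = (4 − 0.5)/10 = 0.35.
Midpoints: 0.675, 1.025, 1.375, 1.725, 2.075, 2.425, 2.775, 3.125, 3.475, 3.825.
f(0.675) ≈ 1.63554, f(1.025) ≈ 1.73925, f(1.375) ≈ 1.83712, f(1.725) ≈ 1.93003, f(2.075) ≈ 2.01866, f(2.425) ≈ 2.10357, f(2.775) ≈ 2.18518, f(3.125) ≈ 2.26385, f(3.475) ≈ 2.33987, f(3.825) ≈ 2.41350.
Sum = Δx · [f(0.675) + f(1.025) + f(1.375) + ...].
Sum ≈ 7.16330.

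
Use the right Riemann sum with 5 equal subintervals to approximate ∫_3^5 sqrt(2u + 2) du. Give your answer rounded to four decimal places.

6.4402

Δu = (5 − 3)/5 = 0.4.
Right endpoints: 3.4, 3.8, 4.2, 4.6, 5.
f(3.4) ≈ 2.9665, f(3.8) ≈ 3.0984, f(4.2) ≈ 3.2249, f(4.6) ≈ 3.3466, f(5) ≈ 3.4641.
Sum = Δu · [f(3.4) + f(3.8) + f(4.2) + f(4.6) + f(5)].
Sum ≈ 6.4402.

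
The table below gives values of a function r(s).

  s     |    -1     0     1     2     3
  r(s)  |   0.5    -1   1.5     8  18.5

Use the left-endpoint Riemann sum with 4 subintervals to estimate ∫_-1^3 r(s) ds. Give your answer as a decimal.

9

Δs = 1.
Sum = 1·[0.5 + (-1) + 1.5 + 8] = 9.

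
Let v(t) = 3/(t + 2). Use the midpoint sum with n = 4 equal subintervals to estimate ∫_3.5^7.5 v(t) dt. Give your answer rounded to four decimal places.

1.6369

Δt = (7.5 − 3.5)/4 = 1.
Midpoints: 4, 5, 6, 7.
v(4) = 0.5, v(5) = 3/7, v(6) = 0.375, v(7) = 1/3.
Sum = Δt · [v(4) + v(5) + v(6) + v(7)].
Sum ≈ 1.6369.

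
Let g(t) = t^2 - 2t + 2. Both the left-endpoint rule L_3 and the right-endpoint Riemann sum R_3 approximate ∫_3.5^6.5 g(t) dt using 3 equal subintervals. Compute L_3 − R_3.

L_3 = 41.75.
R_3 = 65.75.
L_3 − R_3 = -24.

-24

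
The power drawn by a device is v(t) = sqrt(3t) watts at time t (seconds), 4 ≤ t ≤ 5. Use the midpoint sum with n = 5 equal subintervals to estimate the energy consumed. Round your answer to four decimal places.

Δt = (5 − 4)/5 = 0.2.
Midpoints: 4.1, 4.3, 4.5, 4.7, 4.9.
v(4.1) ≈ 3.5071, v(4.3) ≈ 3.5917, v(4.5) ≈ 3.6742, v(4.7) ≈ 3.7550, v(4.9) ≈ 3.8341.
Sum = Δt · [v(4.1) + v(4.3) + v(4.5) + v(4.7) + v(4.9)].
Sum ≈ 3.6724.

3.6724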